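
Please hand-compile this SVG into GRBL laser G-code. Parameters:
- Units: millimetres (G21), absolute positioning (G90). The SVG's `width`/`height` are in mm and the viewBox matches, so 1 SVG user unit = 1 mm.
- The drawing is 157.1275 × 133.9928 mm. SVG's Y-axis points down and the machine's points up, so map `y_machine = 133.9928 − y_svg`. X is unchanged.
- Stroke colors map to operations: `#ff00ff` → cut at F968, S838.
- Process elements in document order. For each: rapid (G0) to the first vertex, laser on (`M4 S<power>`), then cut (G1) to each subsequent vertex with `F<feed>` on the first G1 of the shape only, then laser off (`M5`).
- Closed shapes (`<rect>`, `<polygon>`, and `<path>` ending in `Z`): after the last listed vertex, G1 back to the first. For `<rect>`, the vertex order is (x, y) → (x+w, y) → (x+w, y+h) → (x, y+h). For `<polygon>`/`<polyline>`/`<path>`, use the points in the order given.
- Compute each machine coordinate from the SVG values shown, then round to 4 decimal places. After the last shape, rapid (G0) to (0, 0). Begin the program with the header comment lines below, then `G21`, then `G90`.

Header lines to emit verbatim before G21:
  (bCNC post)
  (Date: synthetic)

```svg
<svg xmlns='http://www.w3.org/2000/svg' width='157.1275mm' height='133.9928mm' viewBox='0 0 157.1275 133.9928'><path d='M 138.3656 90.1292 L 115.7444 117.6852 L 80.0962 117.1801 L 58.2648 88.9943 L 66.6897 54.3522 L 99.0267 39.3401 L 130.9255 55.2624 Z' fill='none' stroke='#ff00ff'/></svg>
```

(bCNC post)
(Date: synthetic)
G21
G90
G0 X138.3656 Y43.8636
M4 S838
G1 X115.7444 Y16.3076 F968
G1 X80.0962 Y16.8127
G1 X58.2648 Y44.9985
G1 X66.6897 Y79.6406
G1 X99.0267 Y94.6527
G1 X130.9255 Y78.7304
G1 X138.3656 Y43.8636
M5
G0 X0.0000 Y0.0000

viewBox `0 0 157.1275 133.9928` with mm width/height → 1 unit = 1 mm. Flip: y_m = 133.9928 − y_svg.

**Shape 1** — `<path>` regular polygon, stroke `#ff00ff` → cut (S838, F968). Machine vertices: (138.3656,43.8636) → (115.7444,16.3076) → (80.0962,16.8127) → (58.2648,44.9985) → (66.6897,79.6406) → (99.0267,94.6527) → (130.9255,78.7304) → (138.3656,43.8636). Closed: final G1 returns to the first vertex.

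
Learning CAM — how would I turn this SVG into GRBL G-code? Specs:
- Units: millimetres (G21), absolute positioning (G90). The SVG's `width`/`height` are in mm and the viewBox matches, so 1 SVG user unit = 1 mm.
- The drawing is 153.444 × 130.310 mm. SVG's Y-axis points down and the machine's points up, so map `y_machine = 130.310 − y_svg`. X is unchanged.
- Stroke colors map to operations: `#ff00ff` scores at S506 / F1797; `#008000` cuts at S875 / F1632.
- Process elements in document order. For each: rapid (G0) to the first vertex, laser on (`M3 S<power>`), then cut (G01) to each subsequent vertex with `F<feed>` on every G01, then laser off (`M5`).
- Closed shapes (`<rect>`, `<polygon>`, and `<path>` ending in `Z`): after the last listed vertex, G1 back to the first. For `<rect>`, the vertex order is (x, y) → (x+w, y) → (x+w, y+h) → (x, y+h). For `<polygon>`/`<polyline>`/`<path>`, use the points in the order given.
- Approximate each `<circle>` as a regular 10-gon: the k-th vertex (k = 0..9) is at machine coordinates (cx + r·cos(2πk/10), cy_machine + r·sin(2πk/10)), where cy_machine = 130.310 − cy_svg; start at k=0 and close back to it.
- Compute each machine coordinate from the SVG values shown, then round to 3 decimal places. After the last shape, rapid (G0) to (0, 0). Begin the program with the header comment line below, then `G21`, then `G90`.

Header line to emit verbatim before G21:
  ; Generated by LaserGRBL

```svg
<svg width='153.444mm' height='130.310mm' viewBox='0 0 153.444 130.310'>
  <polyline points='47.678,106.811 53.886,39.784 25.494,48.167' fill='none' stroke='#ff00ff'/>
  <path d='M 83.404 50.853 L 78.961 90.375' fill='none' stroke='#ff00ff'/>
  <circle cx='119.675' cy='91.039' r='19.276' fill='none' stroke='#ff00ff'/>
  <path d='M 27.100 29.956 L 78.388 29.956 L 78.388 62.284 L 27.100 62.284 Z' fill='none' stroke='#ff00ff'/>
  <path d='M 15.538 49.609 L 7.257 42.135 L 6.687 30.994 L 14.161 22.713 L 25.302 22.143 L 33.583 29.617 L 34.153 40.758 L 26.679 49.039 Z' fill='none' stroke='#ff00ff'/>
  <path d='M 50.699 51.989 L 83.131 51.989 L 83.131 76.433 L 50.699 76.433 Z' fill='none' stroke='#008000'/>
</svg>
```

; Generated by LaserGRBL
G21
G90
G0 X47.678 Y23.499
M3 S506
G01 X53.886 Y90.526 F1797
G01 X25.494 Y82.143 F1797
M5
G0 X83.404 Y79.457
M3 S506
G01 X78.961 Y39.935 F1797
M5
G0 X138.951 Y39.271
M3 S506
G01 X135.270 Y50.601 F1797
G01 X125.632 Y57.604 F1797
G01 X113.718 Y57.604 F1797
G01 X104.080 Y50.601 F1797
G01 X100.399 Y39.271 F1797
G01 X104.080 Y27.941 F1797
G01 X113.718 Y20.938 F1797
G01 X125.632 Y20.938 F1797
G01 X135.270 Y27.941 F1797
G01 X138.951 Y39.271 F1797
M5
G0 X27.100 Y100.354
M3 S506
G01 X78.388 Y100.354 F1797
G01 X78.388 Y68.026 F1797
G01 X27.100 Y68.026 F1797
G01 X27.100 Y100.354 F1797
M5
G0 X15.538 Y80.701
M3 S506
G01 X7.257 Y88.175 F1797
G01 X6.687 Y99.316 F1797
G01 X14.161 Y107.597 F1797
G01 X25.302 Y108.167 F1797
G01 X33.583 Y100.693 F1797
G01 X34.153 Y89.552 F1797
G01 X26.679 Y81.271 F1797
G01 X15.538 Y80.701 F1797
M5
G0 X50.699 Y78.321
M3 S875
G01 X83.131 Y78.321 F1632
G01 X83.131 Y53.877 F1632
G01 X50.699 Y53.877 F1632
G01 X50.699 Y78.321 F1632
M5
G0 X0.000 Y0.000

Since the viewBox matches the mm dimensions, user units are millimetres directly. The only transform is the Y-flip y_m = 130.310 − y_svg.

Shape 1 is a open polyline drawn with `<polyline>`. Its stroke #ff00ff means score at S506, F1797. After flipping Y the toolpath is (47.678,23.499) → (53.886,90.526) → (25.494,82.143).

Shape 2 is a line segment drawn with `<path>`. Its stroke #ff00ff means score at S506, F1797. After flipping Y the toolpath is (83.404,79.457) → (78.961,39.935).

Shape 3 is a circle drawn with `<circle>`. Its stroke #ff00ff means score at S506, F1797. After flipping Y the toolpath is (138.951,39.271) → (135.270,50.601) → (125.632,57.604) → (113.718,57.604) → (104.080,50.601) → (100.399,39.271) → (104.080,27.941) → (113.718,20.938) → (125.632,20.938) → (135.270,27.941) → (138.951,39.271), returning to the start.

Shape 4 is a rectangle drawn with `<path>`. Its stroke #ff00ff means score at S506, F1797. After flipping Y the toolpath is (27.100,100.354) → (78.388,100.354) → (78.388,68.026) → (27.100,68.026) → (27.100,100.354), returning to the start.

Shape 5 is a regular polygon drawn with `<path>`. Its stroke #ff00ff means score at S506, F1797. After flipping Y the toolpath is (15.538,80.701) → (7.257,88.175) → (6.687,99.316) → (14.161,107.597) → (25.302,108.167) → (33.583,100.693) → (34.153,89.552) → (26.679,81.271) → (15.538,80.701), returning to the start.

Shape 6 is a rectangle drawn with `<path>`. Its stroke #008000 means cut at S875, F1632. After flipping Y the toolpath is (50.699,78.321) → (83.131,78.321) → (83.131,53.877) → (50.699,53.877) → (50.699,78.321), returning to the start.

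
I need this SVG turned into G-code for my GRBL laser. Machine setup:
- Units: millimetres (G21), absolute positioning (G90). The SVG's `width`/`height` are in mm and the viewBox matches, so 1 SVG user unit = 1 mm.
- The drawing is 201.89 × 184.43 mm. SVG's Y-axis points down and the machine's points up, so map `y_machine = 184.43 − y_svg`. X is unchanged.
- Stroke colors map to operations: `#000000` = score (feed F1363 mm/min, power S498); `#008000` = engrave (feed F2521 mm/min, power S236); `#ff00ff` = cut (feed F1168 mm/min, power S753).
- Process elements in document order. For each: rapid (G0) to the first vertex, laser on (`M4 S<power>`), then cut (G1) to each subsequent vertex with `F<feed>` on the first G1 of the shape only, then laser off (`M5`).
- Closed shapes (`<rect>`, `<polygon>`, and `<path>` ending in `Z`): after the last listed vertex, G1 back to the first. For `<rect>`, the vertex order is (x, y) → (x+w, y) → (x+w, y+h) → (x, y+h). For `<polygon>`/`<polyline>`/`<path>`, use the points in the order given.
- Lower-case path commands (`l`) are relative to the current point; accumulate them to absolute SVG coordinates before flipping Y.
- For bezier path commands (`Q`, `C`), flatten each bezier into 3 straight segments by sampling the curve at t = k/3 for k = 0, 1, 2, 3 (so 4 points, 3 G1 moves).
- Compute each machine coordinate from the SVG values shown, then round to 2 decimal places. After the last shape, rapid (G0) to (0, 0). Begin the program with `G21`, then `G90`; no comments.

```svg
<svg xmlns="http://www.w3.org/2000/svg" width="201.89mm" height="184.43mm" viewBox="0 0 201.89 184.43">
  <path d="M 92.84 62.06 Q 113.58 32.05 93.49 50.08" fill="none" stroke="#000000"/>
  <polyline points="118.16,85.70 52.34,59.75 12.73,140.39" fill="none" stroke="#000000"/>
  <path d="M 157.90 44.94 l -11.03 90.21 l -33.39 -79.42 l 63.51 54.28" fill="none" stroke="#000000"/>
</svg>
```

viewBox `0 0 201.89 184.43` with mm width/height → 1 unit = 1 mm. Flip: y_m = 184.43 − y_svg.

**Shape 1** — `<path>` quadratic bezier, stroke `#000000` → score (S498, F1363). Control points (SVG): P0=(92.84,62.06), P1=(113.58,32.05), P2=(93.49,50.08); sampled at t=k/3. Machine vertices: (92.84,122.37) → (102.13,137.04) → (102.35,141.03) → (93.49,134.35). Open path.

**Shape 2** — `<polyline>` open polyline, stroke `#000000` → score (S498, F1363). Machine vertices: (118.16,98.73) → (52.34,124.68) → (12.73,44.04). Open path.

**Shape 3** — `<path>` open polyline, stroke `#000000` → score (S498, F1363). Machine vertices: (157.90,139.49) → (146.87,49.28) → (113.48,128.70) → (176.99,74.42). Open path.

G21
G90
G0 X92.84 Y122.37
M4 S498
G1 X102.13 Y137.04 F1363
G1 X102.35 Y141.03
G1 X93.49 Y134.35
M5
G0 X118.16 Y98.73
M4 S498
G1 X52.34 Y124.68 F1363
G1 X12.73 Y44.04
M5
G0 X157.90 Y139.49
M4 S498
G1 X146.87 Y49.28 F1363
G1 X113.48 Y128.70
G1 X176.99 Y74.42
M5
G0 X0.00 Y0.00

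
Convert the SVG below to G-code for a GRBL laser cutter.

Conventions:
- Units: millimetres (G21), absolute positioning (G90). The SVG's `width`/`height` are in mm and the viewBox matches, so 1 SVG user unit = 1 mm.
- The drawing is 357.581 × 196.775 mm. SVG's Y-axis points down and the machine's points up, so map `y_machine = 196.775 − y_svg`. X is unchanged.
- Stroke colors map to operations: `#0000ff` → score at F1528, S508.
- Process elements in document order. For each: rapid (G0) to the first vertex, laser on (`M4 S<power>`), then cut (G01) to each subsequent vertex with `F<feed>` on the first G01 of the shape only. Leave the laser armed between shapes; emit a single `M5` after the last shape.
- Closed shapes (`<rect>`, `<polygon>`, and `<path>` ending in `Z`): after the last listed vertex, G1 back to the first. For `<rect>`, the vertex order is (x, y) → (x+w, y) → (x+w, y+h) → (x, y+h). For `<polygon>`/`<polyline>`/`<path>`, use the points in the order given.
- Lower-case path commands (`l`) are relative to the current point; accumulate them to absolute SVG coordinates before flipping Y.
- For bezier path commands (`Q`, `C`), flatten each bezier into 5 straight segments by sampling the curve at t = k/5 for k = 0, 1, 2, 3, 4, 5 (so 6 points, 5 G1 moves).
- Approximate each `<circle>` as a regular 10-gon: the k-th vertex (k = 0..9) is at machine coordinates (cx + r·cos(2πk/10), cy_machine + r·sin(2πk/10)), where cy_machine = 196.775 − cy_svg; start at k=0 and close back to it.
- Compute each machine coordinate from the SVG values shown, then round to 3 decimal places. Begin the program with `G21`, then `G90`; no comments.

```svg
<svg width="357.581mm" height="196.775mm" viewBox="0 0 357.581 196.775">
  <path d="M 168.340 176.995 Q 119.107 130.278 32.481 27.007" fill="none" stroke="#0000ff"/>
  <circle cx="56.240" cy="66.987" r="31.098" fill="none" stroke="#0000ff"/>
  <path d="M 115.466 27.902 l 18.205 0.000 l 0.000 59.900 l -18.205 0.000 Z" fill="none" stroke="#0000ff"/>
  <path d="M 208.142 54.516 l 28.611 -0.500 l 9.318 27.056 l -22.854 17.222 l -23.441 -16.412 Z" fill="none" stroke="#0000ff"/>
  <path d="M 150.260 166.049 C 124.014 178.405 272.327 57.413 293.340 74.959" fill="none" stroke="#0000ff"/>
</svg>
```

G21
G90
G0 X168.340 Y19.780
M4 S508
G01 X147.151 Y40.729 F1528
G01 X122.971 Y66.202
G01 X95.799 Y96.200
G01 X65.636 Y130.722
G01 X32.481 Y169.768
G0 X87.338 Y129.788
M4 S508
G01 X81.399 Y148.067 F1528
G01 X65.850 Y159.364
G01 X46.630 Y159.364
G01 X31.081 Y148.067
G01 X25.142 Y129.788
G01 X31.081 Y111.509
G01 X46.630 Y100.212
G01 X65.850 Y100.212
G01 X81.399 Y111.509
G01 X87.338 Y129.788
G0 X115.466 Y168.873
M4 S508
G01 X133.671 Y168.873 F1528
G01 X133.671 Y108.973
G01 X115.466 Y108.973
G01 X115.466 Y168.873
G0 X208.142 Y142.259
M4 S508
G01 X236.753 Y142.759 F1528
G01 X246.071 Y115.703
G01 X223.217 Y98.481
G01 X199.776 Y114.893
G01 X208.142 Y142.259
G0 X150.260 Y30.726
M4 S508
G01 X153.045 Y37.139 F1528
G01 X183.234 Y62.505
G01 X226.339 Y93.774
G01 X267.871 Y117.894
G01 X293.340 Y121.816
M5

Since the viewBox matches the mm dimensions, user units are millimetres directly. The only transform is the Y-flip y_m = 196.775 − y_svg.

Shape 1 is a quadratic bezier drawn with `<path>`. Its stroke #0000ff means score at S508, F1528. After flipping Y the toolpath is (168.340,19.780) → (147.151,40.729) → (122.971,66.202) → (95.799,96.200) → (65.636,130.722) → (32.481,169.768).

Shape 2 is a circle drawn with `<circle>`. Its stroke #0000ff means score at S508, F1528. After flipping Y the toolpath is (87.338,129.788) → (81.399,148.067) → (65.850,159.364) → (46.630,159.364) → (31.081,148.067) → (25.142,129.788) → (31.081,111.509) → (46.630,100.212) → (65.850,100.212) → (81.399,111.509) → (87.338,129.788), returning to the start.

Shape 3 is a rectangle drawn with `<path>`. Its stroke #0000ff means score at S508, F1528. After flipping Y the toolpath is (115.466,168.873) → (133.671,168.873) → (133.671,108.973) → (115.466,108.973) → (115.466,168.873), returning to the start.

Shape 4 is a regular polygon drawn with `<path>`. Its stroke #0000ff means score at S508, F1528. After flipping Y the toolpath is (208.142,142.259) → (236.753,142.759) → (246.071,115.703) → (223.217,98.481) → (199.776,114.893) → (208.142,142.259), returning to the start.

Shape 5 is a cubic bezier drawn with `<path>`. Its stroke #0000ff means score at S508, F1528. After flipping Y the toolpath is (150.260,30.726) → (153.045,37.139) → (183.234,62.505) → (226.339,93.774) → (267.871,117.894) → (293.340,121.816).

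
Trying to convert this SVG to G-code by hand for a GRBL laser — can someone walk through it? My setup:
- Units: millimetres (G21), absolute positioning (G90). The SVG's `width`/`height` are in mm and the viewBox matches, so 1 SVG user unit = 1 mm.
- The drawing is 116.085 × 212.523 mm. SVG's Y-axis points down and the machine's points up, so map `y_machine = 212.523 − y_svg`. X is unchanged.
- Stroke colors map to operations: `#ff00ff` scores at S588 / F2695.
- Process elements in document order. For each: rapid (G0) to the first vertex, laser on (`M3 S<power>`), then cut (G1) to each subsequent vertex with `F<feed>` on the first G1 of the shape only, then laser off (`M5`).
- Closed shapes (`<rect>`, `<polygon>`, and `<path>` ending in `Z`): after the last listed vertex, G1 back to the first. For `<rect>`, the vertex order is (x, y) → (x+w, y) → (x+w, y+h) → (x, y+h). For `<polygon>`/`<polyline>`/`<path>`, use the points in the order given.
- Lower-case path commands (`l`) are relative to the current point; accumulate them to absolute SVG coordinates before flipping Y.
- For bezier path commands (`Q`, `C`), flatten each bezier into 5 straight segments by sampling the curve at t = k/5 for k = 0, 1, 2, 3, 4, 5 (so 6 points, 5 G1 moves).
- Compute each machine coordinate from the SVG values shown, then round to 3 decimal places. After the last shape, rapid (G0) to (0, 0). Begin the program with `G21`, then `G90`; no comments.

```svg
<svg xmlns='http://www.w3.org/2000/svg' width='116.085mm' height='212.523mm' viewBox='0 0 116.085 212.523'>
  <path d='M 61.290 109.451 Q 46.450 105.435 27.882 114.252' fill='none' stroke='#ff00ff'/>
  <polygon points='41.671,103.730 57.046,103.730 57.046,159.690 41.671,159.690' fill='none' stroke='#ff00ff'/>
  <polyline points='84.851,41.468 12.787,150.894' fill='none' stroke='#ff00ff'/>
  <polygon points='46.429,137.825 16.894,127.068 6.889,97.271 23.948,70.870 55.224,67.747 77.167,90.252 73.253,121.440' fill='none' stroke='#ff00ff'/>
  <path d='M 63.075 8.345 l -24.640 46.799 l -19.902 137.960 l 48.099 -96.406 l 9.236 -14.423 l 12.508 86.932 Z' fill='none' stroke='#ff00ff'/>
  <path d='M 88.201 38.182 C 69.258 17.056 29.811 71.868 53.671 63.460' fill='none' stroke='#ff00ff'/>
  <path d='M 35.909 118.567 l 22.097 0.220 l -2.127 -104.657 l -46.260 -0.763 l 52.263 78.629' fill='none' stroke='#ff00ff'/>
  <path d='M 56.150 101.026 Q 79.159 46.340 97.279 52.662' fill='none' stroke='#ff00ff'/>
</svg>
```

G21
G90
G0 X61.290 Y103.072
M3 S588
G1 X55.205 Y104.165 F2695
G1 X48.822 Y104.232
G1 X42.140 Y103.271
G1 X35.160 Y101.284
G1 X27.882 Y98.271
M5
G0 X41.671 Y108.793
M3 S588
G1 X57.046 Y108.793 F2695
G1 X57.046 Y52.833
G1 X41.671 Y52.833
G1 X41.671 Y108.793
M5
G0 X84.851 Y171.055
M3 S588
G1 X12.787 Y61.629 F2695
M5
G0 X46.429 Y74.698
M3 S588
G1 X16.894 Y85.455 F2695
G1 X6.889 Y115.252
G1 X23.948 Y141.653
G1 X55.224 Y144.776
G1 X77.167 Y122.271
G1 X73.253 Y91.083
G1 X46.429 Y74.698
M5
G0 X63.075 Y204.178
M3 S588
G1 X38.435 Y157.379 F2695
G1 X18.533 Y19.419
G1 X66.632 Y115.825
G1 X75.868 Y130.248
G1 X88.376 Y43.316
G1 X63.075 Y204.178
M5
G0 X88.201 Y174.341
M3 S588
G1 X75.045 Y179.017 F2695
G1 X60.991 Y172.148
G1 X50.062 Y160.413
G1 X46.281 Y150.491
G1 X53.671 Y149.063
M5
G0 X35.909 Y93.956
M3 S588
G1 X58.006 Y93.736 F2695
G1 X55.879 Y198.393
G1 X9.619 Y199.156
G1 X61.882 Y120.527
M5
G0 X56.150 Y111.497
M3 S588
G1 X65.158 Y130.931 F2695
G1 X73.775 Y145.485
G1 X82.001 Y155.157
G1 X89.835 Y159.949
G1 X97.279 Y159.861
M5
G0 X0.000 Y0.000

viewBox `0 0 116.085 212.523` with mm width/height → 1 unit = 1 mm. Flip: y_m = 212.523 − y_svg.

**Shape 1** — `<path>` quadratic bezier, stroke `#ff00ff` → score (S588, F2695). Control points (SVG): P0=(61.290,109.451), P1=(46.450,105.435), P2=(27.882,114.252); sampled at t=k/5. Machine vertices: (61.290,103.072) → (55.205,104.165) → (48.822,104.232) → (42.140,103.271) → (35.160,101.284) → (27.882,98.271). Open path.

**Shape 2** — `<polygon>` rectangle, stroke `#ff00ff` → score (S588, F2695). Machine vertices: (41.671,108.793) → (57.046,108.793) → (57.046,52.833) → (41.671,52.833) → (41.671,108.793). Closed: final G1 returns to the first vertex.

**Shape 3** — `<polyline>` line segment, stroke `#ff00ff` → score (S588, F2695). Machine vertices: (84.851,171.055) → (12.787,61.629). Open path.

**Shape 4** — `<polygon>` regular polygon, stroke `#ff00ff` → score (S588, F2695). Machine vertices: (46.429,74.698) → (16.894,85.455) → (6.889,115.252) → (23.948,141.653) → (55.224,144.776) → (77.167,122.271) → (73.253,91.083) → (46.429,74.698). Closed: final G1 returns to the first vertex.

**Shape 5** — `<path>` closed polygon, stroke `#ff00ff` → score (S588, F2695). Machine vertices: (63.075,204.178) → (38.435,157.379) → (18.533,19.419) → (66.632,115.825) → (75.868,130.248) → (88.376,43.316) → (63.075,204.178). Closed: final G1 returns to the first vertex.

**Shape 6** — `<path>` cubic bezier, stroke `#ff00ff` → score (S588, F2695). Control points (SVG): P0=(88.201,38.182), P1=(69.258,17.056), P2=(29.811,71.868), P3=(53.671,63.460); sampled at t=k/5. Machine vertices: (88.201,174.341) → (75.045,179.017) → (60.991,172.148) → (50.062,160.413) → (46.281,150.491) → (53.671,149.063). Open path.

**Shape 7** — `<path>` open polyline, stroke `#ff00ff` → score (S588, F2695). Machine vertices: (35.909,93.956) → (58.006,93.736) → (55.879,198.393) → (9.619,199.156) → (61.882,120.527). Open path.

**Shape 8** — `<path>` quadratic bezier, stroke `#ff00ff` → score (S588, F2695). Control points (SVG): P0=(56.150,101.026), P1=(79.159,46.340), P2=(97.279,52.662); sampled at t=k/5. Machine vertices: (56.150,111.497) → (65.158,130.931) → (73.775,145.485) → (82.001,155.157) → (89.835,159.949) → (97.279,159.861). Open path.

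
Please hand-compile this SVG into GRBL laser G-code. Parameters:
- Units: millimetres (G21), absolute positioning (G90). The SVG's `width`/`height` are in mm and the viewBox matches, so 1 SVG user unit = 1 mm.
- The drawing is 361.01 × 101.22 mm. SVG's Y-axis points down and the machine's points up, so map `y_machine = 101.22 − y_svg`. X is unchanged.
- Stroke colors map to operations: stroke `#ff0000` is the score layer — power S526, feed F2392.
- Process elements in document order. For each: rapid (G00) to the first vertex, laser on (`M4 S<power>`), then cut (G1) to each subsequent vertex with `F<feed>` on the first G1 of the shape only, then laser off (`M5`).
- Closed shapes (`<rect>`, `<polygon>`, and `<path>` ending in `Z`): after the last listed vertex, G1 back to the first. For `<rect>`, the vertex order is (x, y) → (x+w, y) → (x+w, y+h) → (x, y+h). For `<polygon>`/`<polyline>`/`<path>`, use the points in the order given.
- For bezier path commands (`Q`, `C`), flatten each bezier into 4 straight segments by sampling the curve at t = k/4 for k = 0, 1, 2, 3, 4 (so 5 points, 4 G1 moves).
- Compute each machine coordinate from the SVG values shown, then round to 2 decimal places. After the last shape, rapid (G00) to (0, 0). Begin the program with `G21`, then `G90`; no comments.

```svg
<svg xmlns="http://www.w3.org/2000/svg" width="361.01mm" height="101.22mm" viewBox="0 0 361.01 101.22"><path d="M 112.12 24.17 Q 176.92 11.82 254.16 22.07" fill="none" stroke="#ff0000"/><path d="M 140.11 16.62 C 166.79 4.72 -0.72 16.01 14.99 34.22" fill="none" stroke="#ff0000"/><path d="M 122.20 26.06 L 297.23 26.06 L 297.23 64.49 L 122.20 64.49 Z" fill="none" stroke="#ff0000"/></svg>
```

G21
G90
G00 X112.12 Y77.05
M4 S526
G1 X145.30 Y81.81 F2392
G1 X180.03 Y83.75
G1 X216.32 Y82.86
G1 X254.16 Y79.15
M5
G00 X140.11 Y84.60
M4 S526
G1 X129.61 Y89.43 F2392
G1 X81.66 Y87.09
G1 X31.66 Y79.11
G1 X14.99 Y67.00
M5
G00 X122.20 Y75.16
M4 S526
G1 X297.23 Y75.16 F2392
G1 X297.23 Y36.73
G1 X122.20 Y36.73
G1 X122.20 Y75.16
M5
G00 X0.00 Y0.00

1 u = 1 mm; y_m = 101.22 − y.

[1] `<path>` quadratic bezier, #ff0000→score S526 F2392: (112.12,77.05) → (145.30,81.81) → (180.03,83.75) → (216.32,82.86) → (254.16,79.15)

[2] `<path>` cubic bezier, #ff0000→score S526 F2392: (140.11,84.60) → (129.61,89.43) → (81.66,87.09) → (31.66,79.11) → (14.99,67.00)

[3] `<path>` rectangle, #ff0000→score S526 F2392: (122.20,75.16) → (297.23,75.16) → (297.23,36.73) → (122.20,36.73) → (122.20,75.16) (closed)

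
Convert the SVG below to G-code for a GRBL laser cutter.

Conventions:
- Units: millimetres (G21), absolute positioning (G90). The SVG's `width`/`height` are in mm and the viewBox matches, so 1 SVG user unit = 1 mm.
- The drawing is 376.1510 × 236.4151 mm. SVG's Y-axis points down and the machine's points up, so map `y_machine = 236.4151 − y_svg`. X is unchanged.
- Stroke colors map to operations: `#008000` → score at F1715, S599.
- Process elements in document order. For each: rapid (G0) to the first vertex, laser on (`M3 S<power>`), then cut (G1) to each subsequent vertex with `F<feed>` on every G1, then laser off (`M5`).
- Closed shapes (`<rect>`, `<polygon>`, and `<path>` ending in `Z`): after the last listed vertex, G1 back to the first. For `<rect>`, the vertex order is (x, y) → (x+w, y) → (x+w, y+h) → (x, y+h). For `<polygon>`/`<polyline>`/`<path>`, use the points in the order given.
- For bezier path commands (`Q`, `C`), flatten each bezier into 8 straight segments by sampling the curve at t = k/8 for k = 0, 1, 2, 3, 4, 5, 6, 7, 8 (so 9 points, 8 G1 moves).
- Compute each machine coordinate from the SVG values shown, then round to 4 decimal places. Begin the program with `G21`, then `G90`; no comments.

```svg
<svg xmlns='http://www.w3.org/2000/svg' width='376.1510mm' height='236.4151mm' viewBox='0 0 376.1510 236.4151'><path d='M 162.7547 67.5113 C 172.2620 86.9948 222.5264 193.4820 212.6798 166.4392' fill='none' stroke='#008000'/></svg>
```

G21
G90
G0 X162.7547 Y168.9038
M3 S599
G1 X168.0334 Y157.9499 F1715
G1 X175.9511 Y141.4238 F1715
G1 X185.3256 Y121.9099 F1715
G1 X194.9750 Y101.9925 F1715
G1 X203.7171 Y84.2560 F1715
G1 X210.3700 Y71.2848 F1715
G1 X213.7516 Y65.6633 F1715
G1 X212.6798 Y69.9759 F1715
M5

viewBox `0 0 376.1510 236.4151` with mm width/height → 1 unit = 1 mm. Flip: y_m = 236.4151 − y_svg.

**Shape 1** — `<path>` cubic bezier, stroke `#008000` → score (S599, F1715). Control points (SVG): P0=(162.7547,67.5113), P1=(172.2620,86.9948), P2=(222.5264,193.4820), P3=(212.6798,166.4392); sampled at t=k/8. Machine vertices: (162.7547,168.9038) → (168.0334,157.9499) → (175.9511,141.4238) → (185.3256,121.9099) → (194.9750,101.9925) → (203.7171,84.2560) → (210.3700,71.2848) → (213.7516,65.6633) → (212.6798,69.9759). Open path.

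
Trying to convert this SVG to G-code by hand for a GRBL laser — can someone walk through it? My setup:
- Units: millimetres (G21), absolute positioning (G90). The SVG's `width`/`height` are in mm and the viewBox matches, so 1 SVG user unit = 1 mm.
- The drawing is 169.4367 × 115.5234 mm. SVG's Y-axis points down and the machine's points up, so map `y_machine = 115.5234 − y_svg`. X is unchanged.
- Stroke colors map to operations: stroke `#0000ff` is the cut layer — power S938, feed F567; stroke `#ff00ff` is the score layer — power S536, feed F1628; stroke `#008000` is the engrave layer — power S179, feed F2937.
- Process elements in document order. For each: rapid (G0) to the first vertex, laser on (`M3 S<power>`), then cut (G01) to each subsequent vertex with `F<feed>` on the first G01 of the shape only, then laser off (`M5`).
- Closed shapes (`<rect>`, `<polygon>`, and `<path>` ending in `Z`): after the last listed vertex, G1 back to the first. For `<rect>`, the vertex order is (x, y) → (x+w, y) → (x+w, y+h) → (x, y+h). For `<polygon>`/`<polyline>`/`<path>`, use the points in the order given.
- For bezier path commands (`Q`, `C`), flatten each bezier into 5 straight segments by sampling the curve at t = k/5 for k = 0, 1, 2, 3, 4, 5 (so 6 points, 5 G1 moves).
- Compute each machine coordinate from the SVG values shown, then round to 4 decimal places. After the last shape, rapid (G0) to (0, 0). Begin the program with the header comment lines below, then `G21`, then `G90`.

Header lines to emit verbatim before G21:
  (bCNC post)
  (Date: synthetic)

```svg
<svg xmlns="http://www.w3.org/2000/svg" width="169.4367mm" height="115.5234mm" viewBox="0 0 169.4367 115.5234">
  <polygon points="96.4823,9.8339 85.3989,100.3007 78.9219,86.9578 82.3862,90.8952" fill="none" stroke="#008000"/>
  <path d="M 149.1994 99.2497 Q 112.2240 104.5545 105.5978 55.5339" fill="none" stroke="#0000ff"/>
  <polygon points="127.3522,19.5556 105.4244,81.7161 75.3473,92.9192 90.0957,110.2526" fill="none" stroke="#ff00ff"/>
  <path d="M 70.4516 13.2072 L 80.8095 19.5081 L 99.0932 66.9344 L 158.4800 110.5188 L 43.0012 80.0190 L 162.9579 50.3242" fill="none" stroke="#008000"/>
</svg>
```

viewBox `0 0 169.4367 115.5234` with mm width/height → 1 unit = 1 mm. Flip: y_m = 115.5234 − y_svg.

**Shape 1** — `<polygon>` closed polygon, stroke `#008000` → engrave (S179, F2937). Machine vertices: (96.4823,105.6895) → (85.3989,15.2227) → (78.9219,28.5656) → (82.3862,24.6282) → (96.4823,105.6895). Closed: final G1 returns to the first vertex.

**Shape 2** — `<path>` quadratic bezier, stroke `#0000ff` → cut (S938, F567). Control points (SVG): P0=(149.1994,99.2497), P1=(112.2240,104.5545), P2=(105.5978,55.5339); sampled at t=k/5. Machine vertices: (149.1994,16.2737) → (135.6232,16.3248) → (124.4750,20.7219) → (115.7546,29.4651) → (109.4622,42.5543) → (105.5978,59.9895). Open path.

**Shape 3** — `<polygon>` closed polygon, stroke `#ff00ff` → score (S536, F1628). Machine vertices: (127.3522,95.9678) → (105.4244,33.8073) → (75.3473,22.6042) → (90.0957,5.2708) → (127.3522,95.9678). Closed: final G1 returns to the first vertex.

**Shape 4** — `<path>` open polyline, stroke `#008000` → engrave (S179, F2937). Machine vertices: (70.4516,102.3162) → (80.8095,96.0153) → (99.0932,48.5890) → (158.4800,5.0046) → (43.0012,35.5044) → (162.9579,65.1992). Open path.

(bCNC post)
(Date: synthetic)
G21
G90
G0 X96.4823 Y105.6895
M3 S179
G01 X85.3989 Y15.2227 F2937
G01 X78.9219 Y28.5656
G01 X82.3862 Y24.6282
G01 X96.4823 Y105.6895
M5
G0 X149.1994 Y16.2737
M3 S938
G01 X135.6232 Y16.3248 F567
G01 X124.4750 Y20.7219
G01 X115.7546 Y29.4651
G01 X109.4622 Y42.5543
G01 X105.5978 Y59.9895
M5
G0 X127.3522 Y95.9678
M3 S536
G01 X105.4244 Y33.8073 F1628
G01 X75.3473 Y22.6042
G01 X90.0957 Y5.2708
G01 X127.3522 Y95.9678
M5
G0 X70.4516 Y102.3162
M3 S179
G01 X80.8095 Y96.0153 F2937
G01 X99.0932 Y48.5890
G01 X158.4800 Y5.0046
G01 X43.0012 Y35.5044
G01 X162.9579 Y65.1992
M5
G0 X0.0000 Y0.0000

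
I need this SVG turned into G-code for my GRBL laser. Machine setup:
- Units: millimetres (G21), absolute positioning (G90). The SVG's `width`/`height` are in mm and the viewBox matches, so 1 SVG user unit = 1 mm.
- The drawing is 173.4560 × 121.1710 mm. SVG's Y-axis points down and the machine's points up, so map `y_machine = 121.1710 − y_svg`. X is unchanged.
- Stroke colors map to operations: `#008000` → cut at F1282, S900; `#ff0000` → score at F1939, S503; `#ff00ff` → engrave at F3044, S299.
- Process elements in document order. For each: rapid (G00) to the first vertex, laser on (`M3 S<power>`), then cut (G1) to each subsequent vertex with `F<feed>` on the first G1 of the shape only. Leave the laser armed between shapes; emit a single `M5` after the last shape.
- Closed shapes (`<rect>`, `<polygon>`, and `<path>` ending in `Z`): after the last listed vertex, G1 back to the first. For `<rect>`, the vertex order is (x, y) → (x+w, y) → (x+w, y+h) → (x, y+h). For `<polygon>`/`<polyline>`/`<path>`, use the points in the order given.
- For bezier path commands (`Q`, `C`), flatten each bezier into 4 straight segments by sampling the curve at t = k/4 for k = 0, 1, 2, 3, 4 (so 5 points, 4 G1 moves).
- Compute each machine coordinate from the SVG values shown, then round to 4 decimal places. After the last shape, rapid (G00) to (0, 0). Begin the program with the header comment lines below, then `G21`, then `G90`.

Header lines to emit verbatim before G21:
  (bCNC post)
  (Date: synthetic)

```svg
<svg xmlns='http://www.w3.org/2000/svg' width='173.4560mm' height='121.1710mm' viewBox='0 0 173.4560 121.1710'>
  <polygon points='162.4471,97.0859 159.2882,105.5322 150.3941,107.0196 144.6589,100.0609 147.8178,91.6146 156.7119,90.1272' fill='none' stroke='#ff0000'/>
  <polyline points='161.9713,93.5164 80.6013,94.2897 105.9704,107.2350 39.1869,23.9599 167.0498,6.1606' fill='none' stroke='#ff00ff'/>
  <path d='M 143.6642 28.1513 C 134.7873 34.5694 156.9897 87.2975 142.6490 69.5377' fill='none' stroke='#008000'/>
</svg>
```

(bCNC post)
(Date: synthetic)
G21
G90
G00 X162.4471 Y24.0851
M3 S503
G1 X159.2882 Y15.6388 F1939
G1 X150.3941 Y14.1514
G1 X144.6589 Y21.1101
G1 X147.8178 Y29.5564
G1 X156.7119 Y31.0438
G1 X162.4471 Y24.0851
G00 X161.9713 Y27.6546
M3 S299
G1 X80.6013 Y26.8813 F3044
G1 X105.9704 Y13.9360
G1 X39.1869 Y97.2111
G1 X167.0498 Y115.0104
G00 X143.6642 Y93.0197
M3 S900
G1 X141.7773 Y81.3480 F1282
G1 X145.2055 Y63.2598
G1 X147.6093 Y49.7050
G1 X142.6490 Y51.6333
M5
G00 X0.0000 Y0.0000

1 u = 1 mm; y_m = 121.1710 − y.

[1] `<polygon>` regular polygon, #ff0000→score S503 F1939: (162.4471,24.0851) → (159.2882,15.6388) → (150.3941,14.1514) → (144.6589,21.1101) → (147.8178,29.5564) → (156.7119,31.0438) → (162.4471,24.0851) (closed)

[2] `<polyline>` open polyline, #ff00ff→engrave S299 F3044: (161.9713,27.6546) → (80.6013,26.8813) → (105.9704,13.9360) → (39.1869,97.2111) → (167.0498,115.0104)

[3] `<path>` cubic bezier, #008000→cut S900 F1282: (143.6642,93.0197) → (141.7773,81.3480) → (145.2055,63.2598) → (147.6093,49.7050) → (142.6490,51.6333)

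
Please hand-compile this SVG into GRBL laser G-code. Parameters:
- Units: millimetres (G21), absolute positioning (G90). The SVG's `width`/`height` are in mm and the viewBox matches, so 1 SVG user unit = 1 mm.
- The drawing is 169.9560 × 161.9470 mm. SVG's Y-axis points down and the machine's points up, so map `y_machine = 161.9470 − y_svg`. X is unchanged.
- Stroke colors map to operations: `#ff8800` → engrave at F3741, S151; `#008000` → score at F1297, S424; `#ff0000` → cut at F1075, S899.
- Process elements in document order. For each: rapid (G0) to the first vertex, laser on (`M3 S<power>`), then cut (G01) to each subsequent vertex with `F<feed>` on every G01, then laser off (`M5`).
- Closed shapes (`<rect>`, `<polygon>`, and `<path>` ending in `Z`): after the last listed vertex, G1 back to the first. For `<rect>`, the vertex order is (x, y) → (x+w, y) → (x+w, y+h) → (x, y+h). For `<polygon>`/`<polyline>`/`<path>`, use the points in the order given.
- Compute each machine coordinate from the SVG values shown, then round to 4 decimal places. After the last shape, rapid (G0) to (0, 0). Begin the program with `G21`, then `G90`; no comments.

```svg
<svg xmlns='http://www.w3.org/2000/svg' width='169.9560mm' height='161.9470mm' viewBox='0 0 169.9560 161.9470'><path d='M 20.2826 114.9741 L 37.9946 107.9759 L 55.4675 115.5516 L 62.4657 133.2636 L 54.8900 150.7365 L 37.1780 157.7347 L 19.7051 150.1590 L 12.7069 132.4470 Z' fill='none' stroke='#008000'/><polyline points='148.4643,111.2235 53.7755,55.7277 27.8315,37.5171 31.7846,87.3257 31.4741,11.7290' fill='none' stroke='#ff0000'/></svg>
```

viewBox `0 0 169.9560 161.9470` with mm width/height → 1 unit = 1 mm. Flip: y_m = 161.9470 − y_svg.

**Shape 1** — `<path>` regular polygon, stroke `#008000` → score (S424, F1297). Machine vertices: (20.2826,46.9729) → (37.9946,53.9711) → (55.4675,46.3954) → (62.4657,28.6834) → (54.8900,11.2105) → (37.1780,4.2123) → (19.7051,11.7880) → (12.7069,29.5000) → (20.2826,46.9729). Closed: final G1 returns to the first vertex.

**Shape 2** — `<polyline>` open polyline, stroke `#ff0000` → cut (S899, F1075). Machine vertices: (148.4643,50.7235) → (53.7755,106.2193) → (27.8315,124.4299) → (31.7846,74.6213) → (31.4741,150.2180). Open path.

G21
G90
G0 X20.2826 Y46.9729
M3 S424
G01 X37.9946 Y53.9711 F1297
G01 X55.4675 Y46.3954 F1297
G01 X62.4657 Y28.6834 F1297
G01 X54.8900 Y11.2105 F1297
G01 X37.1780 Y4.2123 F1297
G01 X19.7051 Y11.7880 F1297
G01 X12.7069 Y29.5000 F1297
G01 X20.2826 Y46.9729 F1297
M5
G0 X148.4643 Y50.7235
M3 S899
G01 X53.7755 Y106.2193 F1075
G01 X27.8315 Y124.4299 F1075
G01 X31.7846 Y74.6213 F1075
G01 X31.4741 Y150.2180 F1075
M5
G0 X0.0000 Y0.0000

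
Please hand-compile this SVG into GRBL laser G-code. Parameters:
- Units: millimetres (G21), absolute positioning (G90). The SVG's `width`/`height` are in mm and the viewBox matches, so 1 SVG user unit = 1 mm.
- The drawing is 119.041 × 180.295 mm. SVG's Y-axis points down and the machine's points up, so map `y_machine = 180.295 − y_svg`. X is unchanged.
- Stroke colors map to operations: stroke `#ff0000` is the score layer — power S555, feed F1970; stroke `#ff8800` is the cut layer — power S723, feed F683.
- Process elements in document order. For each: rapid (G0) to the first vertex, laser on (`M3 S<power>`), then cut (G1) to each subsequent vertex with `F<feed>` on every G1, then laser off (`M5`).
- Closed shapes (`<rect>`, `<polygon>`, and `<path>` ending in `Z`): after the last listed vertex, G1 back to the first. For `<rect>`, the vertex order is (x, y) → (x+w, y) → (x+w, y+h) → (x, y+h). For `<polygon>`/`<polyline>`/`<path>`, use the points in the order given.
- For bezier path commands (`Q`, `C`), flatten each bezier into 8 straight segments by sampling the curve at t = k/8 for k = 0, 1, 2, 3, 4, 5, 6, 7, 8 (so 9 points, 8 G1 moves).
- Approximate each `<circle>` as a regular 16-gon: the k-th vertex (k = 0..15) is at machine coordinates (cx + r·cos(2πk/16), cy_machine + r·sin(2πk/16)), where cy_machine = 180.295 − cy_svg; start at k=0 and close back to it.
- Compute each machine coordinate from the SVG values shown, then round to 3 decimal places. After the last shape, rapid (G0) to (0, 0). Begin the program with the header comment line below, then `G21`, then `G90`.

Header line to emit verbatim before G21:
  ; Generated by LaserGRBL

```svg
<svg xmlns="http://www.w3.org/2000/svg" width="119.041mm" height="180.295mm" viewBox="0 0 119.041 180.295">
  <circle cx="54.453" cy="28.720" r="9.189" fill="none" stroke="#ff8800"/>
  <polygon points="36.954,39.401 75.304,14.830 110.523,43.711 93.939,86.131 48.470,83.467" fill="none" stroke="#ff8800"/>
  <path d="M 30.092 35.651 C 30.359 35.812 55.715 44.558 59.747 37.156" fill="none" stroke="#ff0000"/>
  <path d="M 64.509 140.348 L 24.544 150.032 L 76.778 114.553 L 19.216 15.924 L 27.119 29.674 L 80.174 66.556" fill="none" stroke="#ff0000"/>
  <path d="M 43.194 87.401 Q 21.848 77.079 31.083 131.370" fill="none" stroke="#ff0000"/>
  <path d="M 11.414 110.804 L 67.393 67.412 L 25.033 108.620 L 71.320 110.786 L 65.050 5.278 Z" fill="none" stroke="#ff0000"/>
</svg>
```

Since the viewBox matches the mm dimensions, user units are millimetres directly. The only transform is the Y-flip y_m = 180.295 − y_svg.

Shape 1 is a circle drawn with `<circle>`. Its stroke #ff8800 means cut at S723, F683. After flipping Y the toolpath is (63.642,151.575) → (62.943,155.091) → (60.951,158.073) → (57.969,160.065) → (54.453,160.764) → (50.937,160.065) → (47.955,158.073) → (45.963,155.091) → (45.264,151.575) → (45.963,148.059) → (47.955,145.077) → (50.937,143.085) → (54.453,142.386) → (57.969,143.085) → (60.951,145.077) → (62.943,148.059) → (63.642,151.575), returning to the start.

Shape 2 is a regular polygon drawn with `<polygon>`. Its stroke #ff8800 means cut at S723, F683. After flipping Y the toolpath is (36.954,140.894) → (75.304,165.465) → (110.523,136.584) → (93.939,94.164) → (48.470,96.828) → (36.954,140.894), returning to the start.

Shape 3 is a cubic bezier drawn with `<path>`. Its stroke #ff0000 means score at S555, F1970. After flipping Y the toolpath is (30.092,144.644) → (31.278,144.230) → (34.271,143.300) → (38.529,142.145) → (43.508,141.055) → (48.662,140.320) → (53.450,140.229) → (57.326,141.072) → (59.747,143.139).

Shape 4 is a open polyline drawn with `<path>`. Its stroke #ff0000 means score at S555, F1970. After flipping Y the toolpath is (64.509,39.947) → (24.544,30.263) → (76.778,65.742) → (19.216,164.371) → (27.119,150.621) → (80.174,113.739).

Shape 5 is a quadratic bezier drawn with `<path>`. Its stroke #ff0000 means score at S555, F1970. After flipping Y the toolpath is (43.194,92.894) → (38.335,94.465) → (34.432,94.017) → (31.485,91.549) → (29.493,87.063) → (28.457,80.557) → (28.377,72.032) → (29.252,61.488) → (31.083,48.925).

Shape 6 is a closed polygon drawn with `<path>`. Its stroke #ff0000 means score at S555, F1970. After flipping Y the toolpath is (11.414,69.491) → (67.393,112.883) → (25.033,71.675) → (71.320,69.509) → (65.050,175.017) → (11.414,69.491), returning to the start.

; Generated by LaserGRBL
G21
G90
G0 X63.642 Y151.575
M3 S723
G1 X62.943 Y155.091 F683
G1 X60.951 Y158.073 F683
G1 X57.969 Y160.065 F683
G1 X54.453 Y160.764 F683
G1 X50.937 Y160.065 F683
G1 X47.955 Y158.073 F683
G1 X45.963 Y155.091 F683
G1 X45.264 Y151.575 F683
G1 X45.963 Y148.059 F683
G1 X47.955 Y145.077 F683
G1 X50.937 Y143.085 F683
G1 X54.453 Y142.386 F683
G1 X57.969 Y143.085 F683
G1 X60.951 Y145.077 F683
G1 X62.943 Y148.059 F683
G1 X63.642 Y151.575 F683
M5
G0 X36.954 Y140.894
M3 S723
G1 X75.304 Y165.465 F683
G1 X110.523 Y136.584 F683
G1 X93.939 Y94.164 F683
G1 X48.470 Y96.828 F683
G1 X36.954 Y140.894 F683
M5
G0 X30.092 Y144.644
M3 S555
G1 X31.278 Y144.230 F1970
G1 X34.271 Y143.300 F1970
G1 X38.529 Y142.145 F1970
G1 X43.508 Y141.055 F1970
G1 X48.662 Y140.320 F1970
G1 X53.450 Y140.229 F1970
G1 X57.326 Y141.072 F1970
G1 X59.747 Y143.139 F1970
M5
G0 X64.509 Y39.947
M3 S555
G1 X24.544 Y30.263 F1970
G1 X76.778 Y65.742 F1970
G1 X19.216 Y164.371 F1970
G1 X27.119 Y150.621 F1970
G1 X80.174 Y113.739 F1970
M5
G0 X43.194 Y92.894
M3 S555
G1 X38.335 Y94.465 F1970
G1 X34.432 Y94.017 F1970
G1 X31.485 Y91.549 F1970
G1 X29.493 Y87.063 F1970
G1 X28.457 Y80.557 F1970
G1 X28.377 Y72.032 F1970
G1 X29.252 Y61.488 F1970
G1 X31.083 Y48.925 F1970
M5
G0 X11.414 Y69.491
M3 S555
G1 X67.393 Y112.883 F1970
G1 X25.033 Y71.675 F1970
G1 X71.320 Y69.509 F1970
G1 X65.050 Y175.017 F1970
G1 X11.414 Y69.491 F1970
M5
G0 X0.000 Y0.000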